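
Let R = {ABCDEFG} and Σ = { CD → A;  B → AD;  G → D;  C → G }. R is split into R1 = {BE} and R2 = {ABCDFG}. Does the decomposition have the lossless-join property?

No

Common attributes: R1 ∩ R2 = {B}.
Closure of {B}: B → AD applies, adding AD. So (B)⁺ = {ABD}.
The closure contains neither all of R1 = {BE} nor all of R2 = {ABCDFG}, so the common attributes are not a superkey of either fragment. The join is lossy.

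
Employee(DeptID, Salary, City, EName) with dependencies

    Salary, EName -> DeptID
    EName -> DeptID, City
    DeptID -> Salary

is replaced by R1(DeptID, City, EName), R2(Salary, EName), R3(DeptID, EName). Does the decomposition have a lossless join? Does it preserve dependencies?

Lossless test (chase): Rows 1 and 2 agree on EName; apply EName→DeptID, City and equate their DeptID, City entries. Rows 1 and 3 agree on EName; apply EName→DeptID, City and equate their DeptID, City entries. Rows 1 and 2 agree on DeptID; apply DeptID→Salary and equate their Salary entries. Rows 1 and 3 agree on DeptID; apply DeptID→Salary and equate their Salary entries. Row 1 is now all distinguished symbols — the join is lossless.
Dependency preservation: the restricted closure of {DeptID} across the fragments never reaches {Salary}, so DeptID → Salary cannot be enforced without a join — not preserved.

lossless but not dependency-preserving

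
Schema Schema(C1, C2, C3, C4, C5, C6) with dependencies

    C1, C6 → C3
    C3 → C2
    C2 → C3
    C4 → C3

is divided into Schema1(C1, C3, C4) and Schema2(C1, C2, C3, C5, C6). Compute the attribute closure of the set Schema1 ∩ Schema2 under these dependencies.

Schema1 ∩ Schema2 = {C1, C3}.
C3 → C2 applies, adding C2
Closure: {C1, C2, C3}.

C1, C2, C3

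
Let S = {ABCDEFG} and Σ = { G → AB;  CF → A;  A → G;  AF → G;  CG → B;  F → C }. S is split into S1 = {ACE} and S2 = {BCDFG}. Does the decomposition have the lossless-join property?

No

Common attributes: S1 ∩ S2 = {C}.
No dependency enlarges {C}, so (C)⁺ = {C}.
The closure contains neither all of S1 = {ACE} nor all of S2 = {BCDFG}, so the common attributes are not a superkey of either fragment. The join is lossy.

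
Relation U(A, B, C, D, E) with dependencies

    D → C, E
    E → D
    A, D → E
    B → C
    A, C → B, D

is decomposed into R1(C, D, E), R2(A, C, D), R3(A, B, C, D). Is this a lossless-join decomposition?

Yes

Chase test. Columns are A, B, C, D, E; row i has aⱼ where attribute j ∈ Ri, else bᵢⱼ.
Initial tableau (one row per fragment):
  row 1: b11 b12 a3 a4 a5
  row 2: a1 b22 a3 a4 b25
  row 3: a1 a2 a3 a4 b35
Rows 1 and 2 agree on D; apply D→C, E and equate their C, E entries.
Rows 1 and 3 agree on D; apply D→C, E and equate their C, E entries.
Rows 2 and 3 agree on A, C; apply A, C→B, D and equate their B, D entries.
Row 2 is now all distinguished symbols — the join is lossless.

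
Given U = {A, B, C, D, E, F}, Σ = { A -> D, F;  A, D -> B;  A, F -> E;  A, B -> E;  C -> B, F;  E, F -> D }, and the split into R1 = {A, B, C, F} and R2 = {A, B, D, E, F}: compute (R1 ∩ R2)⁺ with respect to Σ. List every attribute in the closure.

R1 ∩ R2 = {A, B, F}.
A → D, F applies, adding D
A, F → E applies, adding E
Closure: {A, B, D, E, F}.

A, B, D, E, F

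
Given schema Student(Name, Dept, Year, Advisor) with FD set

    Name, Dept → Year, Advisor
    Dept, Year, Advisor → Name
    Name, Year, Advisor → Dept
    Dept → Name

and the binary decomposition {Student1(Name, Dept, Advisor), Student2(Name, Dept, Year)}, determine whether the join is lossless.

Yes

Common attributes: Student1 ∩ Student2 = {Name, Dept}.
Closure of {Name, Dept}: Name, Dept → Year, Advisor applies, adding Year, Advisor. So (Name, Dept)⁺ = {Name, Dept, Year, Advisor}.
This closure contains every attribute of Student1, so Student1 ∩ Student2 → Student1. The join is lossless.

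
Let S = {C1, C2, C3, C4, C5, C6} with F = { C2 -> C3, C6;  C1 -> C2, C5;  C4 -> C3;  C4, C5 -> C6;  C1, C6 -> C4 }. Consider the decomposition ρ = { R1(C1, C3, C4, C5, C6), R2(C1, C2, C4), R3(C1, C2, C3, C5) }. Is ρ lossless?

Yes

Chase test. Columns are C1, C2, C3, C4, C5, C6; row i has aⱼ where attribute j ∈ Ri, else bᵢⱼ.
Initial tableau (one row per fragment):
  row 1: a1 b12 a3 a4 a5 a6
  row 2: a1 a2 b23 a4 b25 b26
  row 3: a1 a2 a3 b34 a5 b36
Rows 2 and 3 agree on C2; apply C2→C3, C6 and equate their C3, C6 entries.
Rows 1 and 2 agree on C1; apply C1→C2, C5 and equate their C2, C5 entries.
Rows 1 and 2 agree on C4, C5; apply C4, C5→C6 and equate their C6 entries.
Rows 1 and 3 agree on C1, C6; apply C1, C6→C4 and equate their C4 entries.
Row 1 is now all distinguished symbols — the join is lossless.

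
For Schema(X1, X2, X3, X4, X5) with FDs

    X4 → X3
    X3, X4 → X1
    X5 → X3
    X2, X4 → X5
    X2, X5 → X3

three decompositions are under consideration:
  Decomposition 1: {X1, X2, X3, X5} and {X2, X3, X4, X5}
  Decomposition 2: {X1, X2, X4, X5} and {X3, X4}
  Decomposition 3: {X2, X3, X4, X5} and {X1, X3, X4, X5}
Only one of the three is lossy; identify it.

Decomposition 1

Decomposition 1: common = {X2, X3, X5}, closure = {X2, X3, X5} → lossy.
Decomposition 2: common = {X4}, closure = {X1, X3, X4} → lossless.
Decomposition 3: common = {X3, X4, X5}, closure = {X1, X3, X4, X5} → lossless.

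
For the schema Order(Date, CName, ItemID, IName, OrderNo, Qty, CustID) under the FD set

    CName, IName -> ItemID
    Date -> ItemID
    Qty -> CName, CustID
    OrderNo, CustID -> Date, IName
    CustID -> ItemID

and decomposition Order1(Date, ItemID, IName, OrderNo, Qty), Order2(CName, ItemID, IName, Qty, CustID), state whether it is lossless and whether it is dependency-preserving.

Lossless test: (ItemID, IName, Qty)⁺ = {CName, ItemID, IName, Qty, CustID}, which contains all of one fragment — lossless.
Dependency preservation: the restricted closure of {OrderNo, CustID} across the fragments never reaches {Date, IName}, so OrderNo, CustID → Date, IName cannot be enforced without a join — not preserved.

lossless but not dependency-preserving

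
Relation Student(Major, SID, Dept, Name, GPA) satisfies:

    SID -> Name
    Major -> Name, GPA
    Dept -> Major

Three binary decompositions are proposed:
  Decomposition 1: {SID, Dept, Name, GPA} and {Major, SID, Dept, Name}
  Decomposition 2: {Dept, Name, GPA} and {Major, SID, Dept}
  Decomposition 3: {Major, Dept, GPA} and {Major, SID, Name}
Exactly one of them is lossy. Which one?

Decomposition 1: common = {SID, Dept, Name}, closure = {Major, SID, Dept, Name, GPA} → lossless.
Decomposition 2: common = {Dept}, closure = {Major, Dept, Name, GPA} → lossless.
Decomposition 3: common = {Major}, closure = {Major, Name, GPA} → lossy.

Decomposition 3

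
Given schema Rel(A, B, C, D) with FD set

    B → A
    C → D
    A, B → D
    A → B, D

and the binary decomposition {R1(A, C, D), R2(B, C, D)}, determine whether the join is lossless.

Common attributes: R1 ∩ R2 = {C, D}.
No dependency enlarges {C, D}, so (C, D)⁺ = {C, D}.
The closure contains neither all of R1 = {A, C, D} nor all of R2 = {B, C, D}, so the common attributes are not a superkey of either fragment. The join is lossy.

No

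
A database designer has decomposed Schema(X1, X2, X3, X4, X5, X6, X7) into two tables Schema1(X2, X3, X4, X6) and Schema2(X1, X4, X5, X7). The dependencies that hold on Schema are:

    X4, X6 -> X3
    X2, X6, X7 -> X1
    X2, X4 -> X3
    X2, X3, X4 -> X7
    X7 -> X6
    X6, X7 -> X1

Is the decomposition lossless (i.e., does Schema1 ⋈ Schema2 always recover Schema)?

Common attributes: Schema1 ∩ Schema2 = {X4}.
No dependency enlarges {X4}, so (X4)⁺ = {X4}.
The closure contains neither all of Schema1 = {X2, X3, X4, X6} nor all of Schema2 = {X1, X4, X5, X7}, so the common attributes are not a superkey of either fragment. The join is lossy.

No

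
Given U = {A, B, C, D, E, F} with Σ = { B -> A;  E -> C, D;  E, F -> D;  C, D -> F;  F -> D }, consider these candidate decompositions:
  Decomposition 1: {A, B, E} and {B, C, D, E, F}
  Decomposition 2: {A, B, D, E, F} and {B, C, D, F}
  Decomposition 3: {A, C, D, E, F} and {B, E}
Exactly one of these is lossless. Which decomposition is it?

Decomposition 1: common = {B, E}, closure = {A, B, C, D, E, F} → lossless.
Decomposition 2: common = {B, D, F}, closure = {A, B, D, F} → lossy.
Decomposition 3: common = {E}, closure = {C, D, E, F} → lossy.

Decomposition 1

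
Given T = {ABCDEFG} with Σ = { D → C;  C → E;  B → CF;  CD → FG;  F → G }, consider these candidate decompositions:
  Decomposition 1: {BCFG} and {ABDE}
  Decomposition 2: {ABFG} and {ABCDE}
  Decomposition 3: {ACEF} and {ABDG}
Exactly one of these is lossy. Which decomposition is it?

Decomposition 1: common = {B}, closure = {BCEFG} → lossless.
Decomposition 2: common = {AB}, closure = {ABCEFG} → lossless.
Decomposition 3: common = {A}, closure = {A} → lossy.

Decomposition 3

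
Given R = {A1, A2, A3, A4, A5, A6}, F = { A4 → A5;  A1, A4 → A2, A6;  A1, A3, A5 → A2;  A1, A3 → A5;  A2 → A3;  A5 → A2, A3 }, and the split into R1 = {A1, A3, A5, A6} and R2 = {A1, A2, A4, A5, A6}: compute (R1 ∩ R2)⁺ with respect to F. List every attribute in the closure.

A1, A2, A3, A5, A6

R1 ∩ R2 = {A1, A5, A6}.
A5 → A2, A3 applies, adding A2, A3
Closure: {A1, A2, A3, A5, A6}.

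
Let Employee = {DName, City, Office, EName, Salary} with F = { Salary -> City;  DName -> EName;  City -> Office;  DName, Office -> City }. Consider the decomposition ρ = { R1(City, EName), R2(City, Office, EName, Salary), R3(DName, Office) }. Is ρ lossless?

Chase test. Columns are DName, City, Office, EName, Salary; row i has aⱼ where attribute j ∈ Ri, else bᵢⱼ.
Initial tableau (one row per fragment):
  row 1: b11 a2 b13 a4 b15
  row 2: b21 a2 a3 a4 a5
  row 3: a1 b32 a3 b34 b35
Rows 1 and 2 agree on City; apply City→Office and equate their Office entries.
No row becomes fully distinguished — the join is lossy.

No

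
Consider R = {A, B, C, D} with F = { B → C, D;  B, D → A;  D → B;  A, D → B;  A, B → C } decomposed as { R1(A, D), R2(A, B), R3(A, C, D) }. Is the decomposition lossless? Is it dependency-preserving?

Lossless test (chase): Rows 1 and 3 agree on D; apply D→B and equate their B entries. Rows 1 and 3 agree on A, B; apply A, B→C and equate their C entries. No row becomes fully distinguished — the join is lossy.
Dependency preservation: the restricted closure of {B} across the fragments never reaches {C, D}, so B → C, D cannot be enforced without a join — not preserved.

lossy and not dependency-preserving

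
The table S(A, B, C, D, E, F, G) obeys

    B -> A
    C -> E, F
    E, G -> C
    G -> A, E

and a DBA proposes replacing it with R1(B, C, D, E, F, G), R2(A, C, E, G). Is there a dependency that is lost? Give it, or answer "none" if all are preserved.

Check B → A: no single fragment contains all of {A, B}, and the restricted closure of {B} across the fragments never reaches {A}.
C → E, F is preserved.
E, G → C is preserved.
G → A, E is preserved.

B -> A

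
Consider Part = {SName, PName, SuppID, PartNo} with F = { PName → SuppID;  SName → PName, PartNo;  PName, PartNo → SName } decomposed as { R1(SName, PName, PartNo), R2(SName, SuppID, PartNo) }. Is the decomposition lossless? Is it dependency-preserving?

Lossless test: (SName, PartNo)⁺ = {SName, PName, SuppID, PartNo}, which contains all of one fragment — lossless.
Dependency preservation: the restricted closure of {PName} across the fragments never reaches {SuppID}, so PName → SuppID cannot be enforced without a join — not preserved.

lossless but not dependency-preserving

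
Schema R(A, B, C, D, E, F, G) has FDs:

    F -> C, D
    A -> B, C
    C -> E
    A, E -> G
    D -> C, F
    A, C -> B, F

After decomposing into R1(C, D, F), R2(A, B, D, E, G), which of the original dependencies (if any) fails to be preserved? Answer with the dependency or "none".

Check C → E: no single fragment contains all of {C, E}, and the restricted closure of {C} across the fragments never reaches {E}.
F → C, D is preserved.
A → B, C is preserved.
A, E → G is preserved.
D → C, F is preserved.
A, C → B, F is preserved.

C -> E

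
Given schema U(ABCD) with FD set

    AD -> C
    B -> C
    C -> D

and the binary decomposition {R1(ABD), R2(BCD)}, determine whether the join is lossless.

Yes

Common attributes: R1 ∩ R2 = {BD}.
Closure of {BD}: B → C applies, adding C. So (BD)⁺ = {BCD}.
This closure contains every attribute of R2, so R1 ∩ R2 → R2. The join is lossless.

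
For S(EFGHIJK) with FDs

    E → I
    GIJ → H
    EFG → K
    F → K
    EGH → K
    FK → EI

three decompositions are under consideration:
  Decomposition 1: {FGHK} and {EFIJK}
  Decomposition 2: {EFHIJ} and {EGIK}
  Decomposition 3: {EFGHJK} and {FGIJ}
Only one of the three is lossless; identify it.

Decomposition 1: common = {FK}, closure = {EFIK} → lossy.
Decomposition 2: common = {EI}, closure = {EI} → lossy.
Decomposition 3: common = {FGJ}, closure = {EFGHIJK} → lossless.

Decomposition 3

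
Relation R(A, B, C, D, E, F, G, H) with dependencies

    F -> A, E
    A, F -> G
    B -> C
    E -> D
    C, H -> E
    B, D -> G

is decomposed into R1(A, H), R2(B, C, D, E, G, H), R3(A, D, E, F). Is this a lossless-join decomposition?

Chase test. Columns are A, B, C, D, E, F, G, H; row i has aⱼ where attribute j ∈ Ri, else bᵢⱼ.
Initial tableau (one row per fragment):
  row 1: a1 b12 b13 b14 b15 b16 b17 a8
  row 2: b21 a2 a3 a4 a5 b26 a7 a8
  row 3: a1 b32 b33 a4 a5 a6 b37 b38
No row becomes fully distinguished — the join is lossy.

No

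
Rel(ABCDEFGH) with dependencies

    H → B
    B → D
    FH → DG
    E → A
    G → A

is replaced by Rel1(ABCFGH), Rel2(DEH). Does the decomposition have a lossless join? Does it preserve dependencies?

Lossless test: (H)⁺ = {BDH}, which is a superkey of neither fragment — lossy.
Dependency preservation: the restricted closure of {B} across the fragments never reaches {D}, so B → D cannot be enforced without a join — not preserved.

lossy and not dependency-preserving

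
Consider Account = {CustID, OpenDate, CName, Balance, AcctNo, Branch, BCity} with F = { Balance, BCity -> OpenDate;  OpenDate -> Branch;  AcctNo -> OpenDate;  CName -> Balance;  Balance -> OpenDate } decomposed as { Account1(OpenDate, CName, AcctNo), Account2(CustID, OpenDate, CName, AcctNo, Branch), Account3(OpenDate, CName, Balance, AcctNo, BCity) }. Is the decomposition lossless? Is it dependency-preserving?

Lossless test (chase): Rows 1 and 2 agree on OpenDate; apply OpenDate→Branch and equate their Branch entries. Rows 1 and 3 agree on OpenDate; apply OpenDate→Branch and equate their Branch entries. Rows 1 and 2 agree on CName; apply CName→Balance and equate their Balance entries. Rows 1 and 3 agree on CName; apply CName→Balance and equate their Balance entries. No row becomes fully distinguished — the join is lossy.
Dependency preservation: every FD's attributes lie within a single fragment, so each can be enforced locally — preserved.

lossy but dependency-preserving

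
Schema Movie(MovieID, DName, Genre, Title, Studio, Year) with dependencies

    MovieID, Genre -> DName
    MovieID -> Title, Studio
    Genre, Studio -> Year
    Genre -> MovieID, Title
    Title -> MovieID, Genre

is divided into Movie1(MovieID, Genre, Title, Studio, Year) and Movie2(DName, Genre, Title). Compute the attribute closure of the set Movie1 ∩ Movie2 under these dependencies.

MovieID, DName, Genre, Title, Studio, Year

Movie1 ∩ Movie2 = {Genre, Title}.
Genre → MovieID, Title applies, adding MovieID
MovieID, Genre → DName applies, adding DName
MovieID → Title, Studio applies, adding Studio
Genre, Studio → Year applies, adding Year
Closure: {MovieID, DName, Genre, Title, Studio, Year}.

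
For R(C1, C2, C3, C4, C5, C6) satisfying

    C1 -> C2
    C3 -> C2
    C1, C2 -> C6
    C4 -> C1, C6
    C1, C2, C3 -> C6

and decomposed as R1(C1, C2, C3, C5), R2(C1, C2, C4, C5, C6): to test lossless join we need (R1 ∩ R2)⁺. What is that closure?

C1, C2, C5, C6

R1 ∩ R2 = {C1, C2, C5}.
C1, C2 → C6 applies, adding C6
Closure: {C1, C2, C5, C6}.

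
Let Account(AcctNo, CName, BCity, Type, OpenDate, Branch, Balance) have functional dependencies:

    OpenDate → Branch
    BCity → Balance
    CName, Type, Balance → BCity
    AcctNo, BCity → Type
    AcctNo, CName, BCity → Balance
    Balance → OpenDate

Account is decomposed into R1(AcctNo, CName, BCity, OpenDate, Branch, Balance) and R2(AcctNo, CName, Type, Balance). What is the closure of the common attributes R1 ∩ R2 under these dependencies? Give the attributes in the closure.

R1 ∩ R2 = {AcctNo, CName, Balance}.
Balance → OpenDate applies, adding OpenDate
OpenDate → Branch applies, adding Branch
Closure: {AcctNo, CName, OpenDate, Branch, Balance}.

AcctNo, CName, OpenDate, Branch, Balance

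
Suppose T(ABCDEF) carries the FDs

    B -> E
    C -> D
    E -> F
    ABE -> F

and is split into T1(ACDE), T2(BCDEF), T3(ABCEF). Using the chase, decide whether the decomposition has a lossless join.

Yes

Chase test. Columns are ABCDEF; row i has aⱼ where attribute j ∈ Ti, else bᵢⱼ.
Initial tableau (one row per fragment):
  row 1: a1 b12 a3 a4 a5 b16
  row 2: b21 a2 a3 a4 a5 a6
  row 3: a1 a2 a3 b34 a5 a6
Rows 1 and 3 agree on C; apply C→D and equate their D entries.
Rows 1 and 2 agree on E; apply E→F and equate their F entries.
Row 3 is now all distinguished symbols — the join is lossless.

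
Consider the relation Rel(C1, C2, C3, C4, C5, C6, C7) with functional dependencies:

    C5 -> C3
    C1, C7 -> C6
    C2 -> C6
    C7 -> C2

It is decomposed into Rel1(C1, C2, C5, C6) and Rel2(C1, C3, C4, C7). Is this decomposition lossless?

Common attributes: Rel1 ∩ Rel2 = {C1}.
No dependency enlarges {C1}, so (C1)⁺ = {C1}.
The closure contains neither all of Rel1 = {C1, C2, C5, C6} nor all of Rel2 = {C1, C3, C4, C7}, so the common attributes are not a superkey of either fragment. The join is lossy.

No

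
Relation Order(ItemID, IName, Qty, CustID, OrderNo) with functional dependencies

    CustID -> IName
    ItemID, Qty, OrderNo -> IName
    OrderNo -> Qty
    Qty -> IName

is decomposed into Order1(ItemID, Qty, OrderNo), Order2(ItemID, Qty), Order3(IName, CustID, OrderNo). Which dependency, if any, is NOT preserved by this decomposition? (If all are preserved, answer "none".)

Check Qty → IName: no single fragment contains all of {IName, Qty}, and the restricted closure of {Qty} across the fragments never reaches {IName}.
CustID → IName is preserved.
ItemID, Qty, OrderNo → IName is preserved.
OrderNo → Qty is preserved.

Qty -> IName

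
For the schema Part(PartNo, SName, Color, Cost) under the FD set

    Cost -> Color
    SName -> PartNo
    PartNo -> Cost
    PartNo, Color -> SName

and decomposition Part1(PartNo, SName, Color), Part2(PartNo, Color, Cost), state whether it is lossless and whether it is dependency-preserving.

lossless and dependency-preserving

Lossless test: (PartNo, Color)⁺ = {PartNo, SName, Color, Cost}, which contains all of one fragment — lossless.
Dependency preservation: every FD's attributes lie within a single fragment, so each can be enforced locally — preserved.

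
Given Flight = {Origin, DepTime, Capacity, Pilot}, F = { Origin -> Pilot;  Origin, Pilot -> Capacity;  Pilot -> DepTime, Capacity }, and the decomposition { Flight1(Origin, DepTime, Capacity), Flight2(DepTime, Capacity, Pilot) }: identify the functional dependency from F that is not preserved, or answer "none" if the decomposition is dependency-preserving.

Check Origin → Pilot: no single fragment contains all of {Origin, Pilot}, and the restricted closure of {Origin} across the fragments never reaches {Pilot}.
Origin, Pilot → Capacity is preserved.
Pilot → DepTime, Capacity is preserved.

Origin -> Pilot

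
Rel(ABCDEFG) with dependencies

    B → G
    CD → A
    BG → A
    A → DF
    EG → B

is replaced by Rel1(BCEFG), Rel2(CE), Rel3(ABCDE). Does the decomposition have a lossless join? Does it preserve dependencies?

Lossless test (chase): Rows 1 and 3 agree on B; apply B→G and equate their G entries. Rows 1 and 3 agree on BG; apply BG→A and equate their A entries. Rows 1 and 3 agree on A; apply A→DF and equate their DF entries. Row 1 is now all distinguished symbols — the join is lossless.
Dependency preservation: the restricted closure of {A} across the fragments never reaches {DF}, so A → DF cannot be enforced without a join — not preserved.

lossless but not dependency-preserving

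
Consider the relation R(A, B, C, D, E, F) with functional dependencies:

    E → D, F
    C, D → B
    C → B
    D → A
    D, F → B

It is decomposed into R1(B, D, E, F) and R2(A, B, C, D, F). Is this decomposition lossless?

No

Common attributes: R1 ∩ R2 = {B, D, F}.
Closure of {B, D, F}: D → A applies, adding A. So (B, D, F)⁺ = {A, B, D, F}.
The closure contains neither all of R1 = {B, D, E, F} nor all of R2 = {A, B, C, D, F}, so the common attributes are not a superkey of either fragment. The join is lossy.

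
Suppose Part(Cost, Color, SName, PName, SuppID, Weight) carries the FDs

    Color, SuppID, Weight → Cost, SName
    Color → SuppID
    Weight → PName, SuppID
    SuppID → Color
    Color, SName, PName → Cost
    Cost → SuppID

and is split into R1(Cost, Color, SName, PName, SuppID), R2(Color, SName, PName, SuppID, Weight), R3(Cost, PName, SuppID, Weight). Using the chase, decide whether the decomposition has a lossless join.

Yes

Chase test. Columns are Cost, Color, SName, PName, SuppID, Weight; row i has aⱼ where attribute j ∈ Ri, else bᵢⱼ.
Initial tableau (one row per fragment):
  row 1: a1 a2 a3 a4 a5 b16
  row 2: b21 a2 a3 a4 a5 a6
  row 3: a1 b32 b33 a4 a5 a6
Rows 1 and 3 agree on SuppID; apply SuppID→Color and equate their Color entries.
Rows 1 and 2 agree on Color, SName, PName; apply Color, SName, PName→Cost and equate their Cost entries.
Rows 2 and 3 agree on Color, SuppID, Weight; apply Color, SuppID, Weight→Cost, SName and equate their Cost, SName entries.
Row 2 is now all distinguished symbols — the join is lossless.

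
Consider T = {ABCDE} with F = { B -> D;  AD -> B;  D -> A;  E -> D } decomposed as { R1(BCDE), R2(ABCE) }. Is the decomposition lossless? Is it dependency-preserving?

lossless and dependency-preserving

Lossless test: (BCE)⁺ = {ABCDE}, which contains all of one fragment — lossless.
Dependency preservation: AD → B; D → A are not contained in any single fragment, but the restricted closure of each left-hand side across the fragments still reaches the right-hand side; the remaining FDs each lie inside some fragment. All dependencies are preserved.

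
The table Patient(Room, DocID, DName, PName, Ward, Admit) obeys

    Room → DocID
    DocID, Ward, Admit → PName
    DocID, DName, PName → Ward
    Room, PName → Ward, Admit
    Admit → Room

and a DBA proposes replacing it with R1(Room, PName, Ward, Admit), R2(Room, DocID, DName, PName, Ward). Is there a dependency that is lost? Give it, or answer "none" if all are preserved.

Room → DocID lies within R2.
DocID, Ward, Admit → PName: restricted closure across fragments reaches PName.
DocID, DName, PName → Ward lies within R2.
Room, PName → Ward, Admit lies within R1.
Admit → Room lies within R1.
Every dependency is enforceable on the fragments, so the decomposition is dependency-preserving.

none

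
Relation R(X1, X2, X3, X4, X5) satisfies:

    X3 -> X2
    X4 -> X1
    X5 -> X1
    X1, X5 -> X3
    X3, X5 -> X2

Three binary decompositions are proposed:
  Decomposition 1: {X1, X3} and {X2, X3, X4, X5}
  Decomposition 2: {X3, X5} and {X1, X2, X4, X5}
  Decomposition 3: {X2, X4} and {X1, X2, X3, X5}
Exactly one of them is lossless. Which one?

Decomposition 1: common = {X3}, closure = {X2, X3} → lossy.
Decomposition 2: common = {X5}, closure = {X1, X2, X3, X5} → lossless.
Decomposition 3: common = {X2}, closure = {X2} → lossy.

Decomposition 2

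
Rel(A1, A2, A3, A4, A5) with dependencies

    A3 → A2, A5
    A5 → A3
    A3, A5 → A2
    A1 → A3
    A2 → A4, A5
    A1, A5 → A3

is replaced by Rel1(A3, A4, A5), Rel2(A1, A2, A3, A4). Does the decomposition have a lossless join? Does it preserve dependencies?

Lossless test: (A3, A4)⁺ = {A2, A3, A4, A5}, which contains all of one fragment — lossless.
Dependency preservation: A3 → A2, A5; A3, A5 → A2; A2 → A4, A5; A1, A5 → A3 are not contained in any single fragment, but the restricted closure of each left-hand side across the fragments still reaches the right-hand side; the remaining FDs each lie inside some fragment. All dependencies are preserved.

lossless and dependency-preserving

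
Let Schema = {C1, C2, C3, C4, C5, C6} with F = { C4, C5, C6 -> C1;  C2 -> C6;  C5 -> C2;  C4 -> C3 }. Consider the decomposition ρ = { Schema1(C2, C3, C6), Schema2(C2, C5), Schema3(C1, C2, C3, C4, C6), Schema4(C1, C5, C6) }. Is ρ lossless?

Chase test. Columns are C1, C2, C3, C4, C5, C6; row i has aⱼ where attribute j ∈ Schemai, else bᵢⱼ.
Initial tableau (one row per fragment):
  row 1: b11 a2 a3 b14 b15 a6
  row 2: b21 a2 b23 b24 a5 b26
  row 3: a1 a2 a3 a4 b35 a6
  row 4: a1 b42 b43 b44 a5 a6
Rows 1 and 2 agree on C2; apply C2→C6 and equate their C6 entries.
Rows 2 and 4 agree on C5; apply C5→C2 and equate their C2 entries.
No row becomes fully distinguished — the join is lossy.

No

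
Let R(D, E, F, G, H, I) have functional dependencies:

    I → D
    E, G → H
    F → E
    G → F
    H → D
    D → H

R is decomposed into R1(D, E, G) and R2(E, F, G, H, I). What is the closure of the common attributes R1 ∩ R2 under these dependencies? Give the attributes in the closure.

R1 ∩ R2 = {E, G}.
E, G → H applies, adding H
G → F applies, adding F
H → D applies, adding D
Closure: {D, E, F, G, H}.

D, E, F, G, H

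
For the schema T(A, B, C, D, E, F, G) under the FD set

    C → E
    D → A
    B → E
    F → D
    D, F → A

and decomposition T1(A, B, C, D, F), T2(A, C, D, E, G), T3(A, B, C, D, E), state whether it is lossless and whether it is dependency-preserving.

Lossless test (chase): Rows 1 and 2 agree on C; apply C→E and equate their E entries. No row becomes fully distinguished — the join is lossy.
Dependency preservation: every FD's attributes lie within a single fragment, so each can be enforced locally — preserved.

lossy but dependency-preserving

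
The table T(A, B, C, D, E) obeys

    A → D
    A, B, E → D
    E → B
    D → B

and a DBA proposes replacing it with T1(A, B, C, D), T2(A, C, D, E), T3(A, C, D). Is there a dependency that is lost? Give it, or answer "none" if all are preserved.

Check E → B: no single fragment contains all of {B, E}, and the restricted closure of {E} across the fragments never reaches {B}.
A → D is preserved.
A, B, E → D is preserved.
D → B is preserved.

E → B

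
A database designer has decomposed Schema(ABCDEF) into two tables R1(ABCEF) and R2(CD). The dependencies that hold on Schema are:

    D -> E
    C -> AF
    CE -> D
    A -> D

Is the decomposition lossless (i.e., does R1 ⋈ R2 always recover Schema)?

Common attributes: R1 ∩ R2 = {C}.
Closure of {C}: C → AF applies, adding AF; A → D applies, adding D; D → E applies, adding E. So (C)⁺ = {ACDEF}.
This closure contains every attribute of R2, so R1 ∩ R2 → R2. The join is lossless.

Yes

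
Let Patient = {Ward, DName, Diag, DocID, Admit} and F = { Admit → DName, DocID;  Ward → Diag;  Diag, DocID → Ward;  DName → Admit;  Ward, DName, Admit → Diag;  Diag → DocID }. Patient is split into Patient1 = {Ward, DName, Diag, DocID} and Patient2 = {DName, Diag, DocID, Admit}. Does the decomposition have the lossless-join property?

Common attributes: Patient1 ∩ Patient2 = {DName, Diag, DocID}.
Closure of {DName, Diag, DocID}: Diag, DocID → Ward applies, adding Ward; DName → Admit applies, adding Admit. So (DName, Diag, DocID)⁺ = {Ward, DName, Diag, DocID, Admit}.
This closure contains every attribute of Patient1, so Patient1 ∩ Patient2 → Patient1. The join is lossless.

Yes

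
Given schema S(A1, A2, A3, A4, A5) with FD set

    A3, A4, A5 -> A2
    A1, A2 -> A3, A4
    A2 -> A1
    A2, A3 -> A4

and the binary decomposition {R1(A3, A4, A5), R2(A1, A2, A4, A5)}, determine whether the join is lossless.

No

Common attributes: R1 ∩ R2 = {A4, A5}.
No dependency enlarges {A4, A5}, so (A4, A5)⁺ = {A4, A5}.
The closure contains neither all of R1 = {A3, A4, A5} nor all of R2 = {A1, A2, A4, A5}, so the common attributes are not a superkey of either fragment. The join is lossy.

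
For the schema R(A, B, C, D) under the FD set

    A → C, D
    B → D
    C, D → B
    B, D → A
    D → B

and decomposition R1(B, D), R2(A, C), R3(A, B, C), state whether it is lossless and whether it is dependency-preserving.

Lossless test (chase): Rows 2 and 3 agree on A; apply A→C, D and equate their C, D entries. Rows 1 and 3 agree on B; apply B→D and equate their D entries. Rows 2 and 3 agree on C, D; apply C, D→B and equate their B entries. Rows 1 and 2 agree on B, D; apply B, D→A and equate their A entries. Rows 1 and 2 agree on A; apply A→C, D and equate their C, D entries. Row 1 is now all distinguished symbols — the join is lossless.
Dependency preservation: A → C, D; C, D → B; B, D → A are not contained in any single fragment, but the restricted closure of each left-hand side across the fragments still reaches the right-hand side; the remaining FDs each lie inside some fragment. All dependencies are preserved.

lossless and dependency-preserving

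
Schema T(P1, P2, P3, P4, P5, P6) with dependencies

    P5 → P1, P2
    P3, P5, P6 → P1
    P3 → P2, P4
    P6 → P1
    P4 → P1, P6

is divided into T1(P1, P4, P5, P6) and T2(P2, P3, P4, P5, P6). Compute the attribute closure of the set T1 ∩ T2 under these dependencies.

P1, P2, P4, P5, P6

T1 ∩ T2 = {P4, P5, P6}.
P5 → P1, P2 applies, adding P1, P2
Closure: {P1, P2, P4, P5, P6}.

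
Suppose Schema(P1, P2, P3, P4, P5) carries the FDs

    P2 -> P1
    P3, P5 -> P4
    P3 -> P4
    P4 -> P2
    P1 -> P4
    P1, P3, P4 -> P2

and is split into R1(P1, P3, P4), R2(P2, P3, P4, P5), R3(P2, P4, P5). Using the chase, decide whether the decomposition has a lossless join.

Yes

Chase test. Columns are P1, P2, P3, P4, P5; row i has aⱼ where attribute j ∈ Ri, else bᵢⱼ.
Initial tableau (one row per fragment):
  row 1: a1 b12 a3 a4 b15
  row 2: b21 a2 a3 a4 a5
  row 3: b31 a2 b33 a4 a5
Rows 2 and 3 agree on P2; apply P2→P1 and equate their P1 entries.
Rows 1 and 2 agree on P4; apply P4→P2 and equate their P2 entries.
Rows 1 and 2 agree on P2; apply P2→P1 and equate their P1 entries.
Row 2 is now all distinguished symbols — the join is lossless.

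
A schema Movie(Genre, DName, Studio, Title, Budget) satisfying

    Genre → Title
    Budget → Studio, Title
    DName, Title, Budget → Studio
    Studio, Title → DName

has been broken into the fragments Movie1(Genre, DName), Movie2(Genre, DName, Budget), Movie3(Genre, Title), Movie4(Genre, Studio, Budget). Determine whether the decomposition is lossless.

Yes

Chase test. Columns are Genre, DName, Studio, Title, Budget; row i has aⱼ where attribute j ∈ Moviei, else bᵢⱼ.
Initial tableau (one row per fragment):
  row 1: a1 a2 b13 b14 b15
  row 2: a1 a2 b23 b24 a5
  row 3: a1 b32 b33 a4 b35
  row 4: a1 b42 a3 b44 a5
Rows 1 and 2 agree on Genre; apply Genre→Title and equate their Title entries.
Rows 1 and 3 agree on Genre; apply Genre→Title and equate their Title entries.
Rows 1 and 4 agree on Genre; apply Genre→Title and equate their Title entries.
Rows 2 and 4 agree on Budget; apply Budget→Studio, Title and equate their Studio, Title entries.
Rows 2 and 4 agree on Studio, Title; apply Studio, Title→DName and equate their DName entries.
Row 2 is now all distinguished symbols — the join is lossless.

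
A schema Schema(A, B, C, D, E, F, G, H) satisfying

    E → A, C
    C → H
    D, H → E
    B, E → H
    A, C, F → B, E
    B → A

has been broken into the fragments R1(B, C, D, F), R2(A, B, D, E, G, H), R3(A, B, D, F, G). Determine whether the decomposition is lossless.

No

Chase test. Columns are A, B, C, D, E, F, G, H; row i has aⱼ where attribute j ∈ Ri, else bᵢⱼ.
Initial tableau (one row per fragment):
  row 1: b11 a2 a3 a4 b15 a6 b17 b18
  row 2: a1 a2 b23 a4 a5 b26 a7 a8
  row 3: a1 a2 b33 a4 b35 a6 a7 b38
Rows 1 and 2 agree on B; apply B→A and equate their A entries.
No row becomes fully distinguished — the join is lossy.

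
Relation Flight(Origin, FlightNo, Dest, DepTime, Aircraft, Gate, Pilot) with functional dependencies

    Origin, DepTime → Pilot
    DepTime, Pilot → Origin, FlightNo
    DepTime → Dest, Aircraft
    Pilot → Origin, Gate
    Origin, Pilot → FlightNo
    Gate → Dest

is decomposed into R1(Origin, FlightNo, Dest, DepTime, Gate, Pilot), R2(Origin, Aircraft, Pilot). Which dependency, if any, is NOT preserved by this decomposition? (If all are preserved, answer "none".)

DepTime → Dest, Aircraft

Check DepTime → Dest, Aircraft: no single fragment contains all of {Dest, DepTime, Aircraft}, and the restricted closure of {DepTime} across the fragments never reaches {Dest, Aircraft}.
Origin, DepTime → Pilot is preserved.
DepTime, Pilot → Origin, FlightNo is preserved.
Pilot → Origin, Gate is preserved.
Origin, Pilot → FlightNo is preserved.
Gate → Dest is preserved.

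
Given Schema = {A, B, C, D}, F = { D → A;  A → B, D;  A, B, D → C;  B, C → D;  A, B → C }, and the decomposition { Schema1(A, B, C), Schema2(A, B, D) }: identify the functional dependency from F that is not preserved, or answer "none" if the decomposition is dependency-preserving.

none

D → A lies within Schema2.
A → B, D lies within Schema2.
A, B, D → C: restricted closure across fragments reaches C.
B, C → D: restricted closure across fragments reaches D.
A, B → C lies within Schema1.
Every dependency is enforceable on the fragments, so the decomposition is dependency-preserving.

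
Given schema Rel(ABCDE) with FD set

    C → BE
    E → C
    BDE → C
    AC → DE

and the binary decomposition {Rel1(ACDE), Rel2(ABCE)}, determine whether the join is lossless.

Yes

Common attributes: Rel1 ∩ Rel2 = {ACE}.
Closure of {ACE}: C → BE applies, adding B; AC → DE applies, adding D. So (ACE)⁺ = {ABCDE}.
This closure contains every attribute of Rel1, so Rel1 ∩ Rel2 → Rel1. The join is lossless.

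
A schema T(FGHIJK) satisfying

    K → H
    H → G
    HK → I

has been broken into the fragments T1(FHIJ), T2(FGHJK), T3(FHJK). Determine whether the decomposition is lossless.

Chase test. Columns are FGHIJK; row i has aⱼ where attribute j ∈ Ti, else bᵢⱼ.
Initial tableau (one row per fragment):
  row 1: a1 b12 a3 a4 a5 b16
  row 2: a1 a2 a3 b24 a5 a6
  row 3: a1 b32 a3 b34 a5 a6
Rows 1 and 2 agree on H; apply H→G and equate their G entries.
Rows 1 and 3 agree on H; apply H→G and equate their G entries.
Rows 2 and 3 agree on HK; apply HK→I and equate their I entries.
No row becomes fully distinguished — the join is lossy.

No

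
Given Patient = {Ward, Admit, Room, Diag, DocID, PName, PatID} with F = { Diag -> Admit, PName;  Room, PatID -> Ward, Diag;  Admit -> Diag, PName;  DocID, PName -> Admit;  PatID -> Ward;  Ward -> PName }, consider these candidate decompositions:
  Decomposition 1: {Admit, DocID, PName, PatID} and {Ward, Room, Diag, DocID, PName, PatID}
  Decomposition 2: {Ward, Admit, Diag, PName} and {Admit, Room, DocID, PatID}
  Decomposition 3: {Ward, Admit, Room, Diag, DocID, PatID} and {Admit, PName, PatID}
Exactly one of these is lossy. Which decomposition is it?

Decomposition 1: common = {DocID, PName, PatID}, closure = {Ward, Admit, Diag, DocID, PName, PatID} → lossless.
Decomposition 2: common = {Admit}, closure = {Admit, Diag, PName} → lossy.
Decomposition 3: common = {Admit, PatID}, closure = {Ward, Admit, Diag, PName, PatID} → lossless.

Decomposition 2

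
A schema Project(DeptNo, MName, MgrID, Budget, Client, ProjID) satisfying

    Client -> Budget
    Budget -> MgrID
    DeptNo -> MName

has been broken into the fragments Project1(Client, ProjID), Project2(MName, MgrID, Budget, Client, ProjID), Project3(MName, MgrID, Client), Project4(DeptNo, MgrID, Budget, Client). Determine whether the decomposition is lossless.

Chase test. Columns are DeptNo, MName, MgrID, Budget, Client, ProjID; row i has aⱼ where attribute j ∈ Projecti, else bᵢⱼ.
Initial tableau (one row per fragment):
  row 1: b11 b12 b13 b14 a5 a6
  row 2: b21 a2 a3 a4 a5 a6
  row 3: b31 a2 a3 b34 a5 b36
  row 4: a1 b42 a3 a4 a5 b46
Rows 1 and 2 agree on Client; apply Client→Budget and equate their Budget entries.
Rows 1 and 3 agree on Client; apply Client→Budget and equate their Budget entries.
Rows 1 and 2 agree on Budget; apply Budget→MgrID and equate their MgrID entries.
No row becomes fully distinguished — the join is lossy.

No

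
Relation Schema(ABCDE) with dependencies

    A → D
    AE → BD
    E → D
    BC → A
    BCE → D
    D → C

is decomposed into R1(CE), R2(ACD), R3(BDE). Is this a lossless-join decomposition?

Chase test. Columns are ABCDE; row i has aⱼ where attribute j ∈ Ri, else bᵢⱼ.
Initial tableau (one row per fragment):
  row 1: b11 b12 a3 b14 a5
  row 2: a1 b22 a3 a4 b25
  row 3: b31 a2 b33 a4 a5
Rows 1 and 3 agree on E; apply E→D and equate their D entries.
Rows 1 and 3 agree on D; apply D→C and equate their C entries.
No row becomes fully distinguished — the join is lossy.

No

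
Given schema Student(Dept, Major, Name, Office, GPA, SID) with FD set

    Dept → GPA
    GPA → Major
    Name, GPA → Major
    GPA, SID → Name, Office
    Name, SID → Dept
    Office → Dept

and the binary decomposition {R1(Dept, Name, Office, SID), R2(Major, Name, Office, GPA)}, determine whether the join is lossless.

Yes

Common attributes: R1 ∩ R2 = {Name, Office}.
Closure of {Name, Office}: Office → Dept applies, adding Dept; Dept → GPA applies, adding GPA; GPA → Major applies, adding Major. So (Name, Office)⁺ = {Dept, Major, Name, Office, GPA}.
This closure contains every attribute of R2, so R1 ∩ R2 → R2. The join is lossless.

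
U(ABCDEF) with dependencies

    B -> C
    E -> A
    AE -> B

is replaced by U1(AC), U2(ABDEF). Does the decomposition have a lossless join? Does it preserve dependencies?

lossy and not dependency-preserving

Lossless test: (A)⁺ = {A}, which is a superkey of neither fragment — lossy.
Dependency preservation: the restricted closure of {B} across the fragments never reaches {C}, so B → C cannot be enforced without a join — not preserved.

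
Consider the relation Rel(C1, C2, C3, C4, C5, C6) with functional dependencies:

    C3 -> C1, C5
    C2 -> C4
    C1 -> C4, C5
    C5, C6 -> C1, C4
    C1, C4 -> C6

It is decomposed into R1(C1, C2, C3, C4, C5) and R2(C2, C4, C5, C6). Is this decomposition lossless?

No

Common attributes: R1 ∩ R2 = {C2, C4, C5}.
No dependency enlarges {C2, C4, C5}, so (C2, C4, C5)⁺ = {C2, C4, C5}.
The closure contains neither all of R1 = {C1, C2, C3, C4, C5} nor all of R2 = {C2, C4, C5, C6}, so the common attributes are not a superkey of either fragment. The join is lossy.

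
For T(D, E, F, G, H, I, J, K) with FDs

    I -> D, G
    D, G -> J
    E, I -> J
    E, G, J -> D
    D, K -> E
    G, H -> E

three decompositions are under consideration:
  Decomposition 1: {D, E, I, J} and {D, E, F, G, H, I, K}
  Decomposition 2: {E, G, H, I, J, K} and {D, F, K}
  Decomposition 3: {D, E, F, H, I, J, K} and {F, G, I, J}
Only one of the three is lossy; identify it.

Decomposition 2

Decomposition 1: common = {D, E, I}, closure = {D, E, G, I, J} → lossless.
Decomposition 2: common = {K}, closure = {K} → lossy.
Decomposition 3: common = {F, I, J}, closure = {D, F, G, I, J} → lossless.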